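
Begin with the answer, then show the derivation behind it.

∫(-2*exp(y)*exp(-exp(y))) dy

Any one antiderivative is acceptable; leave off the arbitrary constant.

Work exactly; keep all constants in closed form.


The answer is 2*exp(-exp(y)).
Step 1. Substitute u = exp(y), turning ∫(-2*exp(y)*exp(-exp(y))) dy into ∫(-2*exp(-u)) du: now ∫(-2*exp(-u)) du.
Step 2. Evaluate the standard form: now 2*exp(-u).
Step 3. Substitute back u = exp(y): now 2*exp(-exp(y)).
Answer: 2*exp(-exp(y)).


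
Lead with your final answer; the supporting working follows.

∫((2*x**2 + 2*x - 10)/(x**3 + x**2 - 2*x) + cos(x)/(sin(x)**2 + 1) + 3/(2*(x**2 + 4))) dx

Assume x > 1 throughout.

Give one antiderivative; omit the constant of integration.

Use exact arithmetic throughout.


The answer is 5*log(x) - 2*log(x - 1) - log(x + 2) + 3*atan(x/2)/4 + atan(sin(x)).
Step 1. Rewrite: now ∫(cos(x)/(sin(x)**2 + 1)) dx + ∫((2*x**2 + 2*x - 10)/(x**3 + x**2 - 2*x)) dx + ∫(3/(2*(x**2 + 4))) dx.
Step 2. Substitute u = sin(x), turning ∫(cos(x)/(sin(x)**2 + 1)) dx into ∫(1/(u**2 + 1)) du: now ∫((2*x**2 + 2*x - 10)/(x**3 + x**2 - 2*x)) dx + ∫(1/(u**2 + 1)) du + ∫(3/(2*(x**2 + 4))) dx.
Step 3. Evaluate the standard form: now atan(u) + ∫((2*x**2 + 2*x - 10)/(x**3 + x**2 - 2*x)) dx + ∫(3/(2*(x**2 + 4))) dx.
Step 4. Substitute back u = sin(x): now atan(sin(x)) + ∫((2*x**2 + 2*x - 10)/(x**3 + x**2 - 2*x)) dx + ∫(3/(2*(x**2 + 4))) dx.
Step 5. Evaluate the standard form: now 3*atan(x/2)/4 + atan(sin(x)) + ∫((2*x**2 + 2*x - 10)/(x**3 + x**2 - 2*x)) dx.
Step 6. Decompose ∫((2*x**2 + 2*x - 10)/(x**3 + x**2 - 2*x)) dx by partial fractions, (2*x**2 + 2*x - 10)/(x**3 + x**2 - 2*x) = -1/(x + 2) - 2/(x - 1) + 5/x: now 3*atan(x/2)/4 + atan(sin(x)) + ∫(5/x) dx + ∫(-2/(x - 1)) dx + ∫(-1/(x + 2)) dx.
Step 7. Evaluate the standard form [assuming x > 0]: now 5*log(x) + 3*atan(x/2)/4 + atan(sin(x)) + ∫(-2/(x - 1)) dx + ∫(-1/(x + 2)) dx.
Step 8. Evaluate the standard form [assuming x > -2]: now 5*log(x) - log(x + 2) + 3*atan(x/2)/4 + atan(sin(x)) + ∫(-2/(x - 1)) dx.
Step 9. Evaluate the standard form [assuming x > 1]: now 5*log(x) - 2*log(x - 1) - log(x + 2) + 3*atan(x/2)/4 + atan(sin(x)).
Answer: 5*log(x) - 2*log(x - 1) - log(x + 2) + 3*atan(x/2)/4 + atan(sin(x)).


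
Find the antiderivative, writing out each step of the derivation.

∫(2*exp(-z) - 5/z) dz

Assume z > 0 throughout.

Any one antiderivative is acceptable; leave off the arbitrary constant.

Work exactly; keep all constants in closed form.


Step 1. Rewrite: now ∫(-5/z) dz + ∫(2*exp(-z)) dz.
Step 2. Evaluate the standard form [assuming z > 0]: now -5*log(z) + ∫(2*exp(-z)) dz.
Step 3. Evaluate the standard form: now -5*log(z) - 2*exp(-z).
Answer: -5*log(z) - 2*exp(-z).


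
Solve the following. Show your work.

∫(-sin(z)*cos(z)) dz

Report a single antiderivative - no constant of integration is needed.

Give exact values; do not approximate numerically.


Step 1. Substitute u = sin(z), turning ∫(-sin(z)*cos(z)) dz into ∫(-u) du: now ∫(-u) du.
Step 2. Evaluate the standard form: now -u**2/2.
Step 3. Substitute back u = sin(z): now -sin(z)**2/2.
Answer: -sin(z)**2/2.


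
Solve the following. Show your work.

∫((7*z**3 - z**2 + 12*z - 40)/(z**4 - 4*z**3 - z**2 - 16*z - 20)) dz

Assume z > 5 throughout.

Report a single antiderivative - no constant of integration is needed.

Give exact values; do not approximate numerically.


Step 1. Decompose ∫((7*z**3 - z**2 + 12*z - 40)/(z**4 - 4*z**3 - z**2 - 16*z - 20)) dz by partial fractions, (7*z**3 - z**2 + 12*z - 40)/(z**4 - 4*z**3 - z**2 - 16*z - 20) = 4/(z**2 + 4) + 2/(z + 1) + 5/(z - 5): now ∫(5/(z - 5)) dz + ∫(2/(z + 1)) dz + ∫(4/(z**2 + 4)) dz.
Step 2. Evaluate the standard form [assuming z > -1]: now 2*log(z + 1) + ∫(5/(z - 5)) dz + ∫(4/(z**2 + 4)) dz.
Step 3. Evaluate the standard form [assuming z > 5]: now 5*log(z - 5) + 2*log(z + 1) + ∫(4/(z**2 + 4)) dz.
Step 4. Evaluate the standard form: now 5*log(z - 5) + 2*log(z + 1) + 2*atan(z/2).
Answer: 5*log(z - 5) + 2*log(z + 1) + 2*atan(z/2).


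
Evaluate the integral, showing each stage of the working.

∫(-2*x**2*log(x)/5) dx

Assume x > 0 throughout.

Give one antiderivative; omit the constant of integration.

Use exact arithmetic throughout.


Step 1. Integrate ∫(-2*x**2*log(x)/5) dx by parts with u = log(x), dv = (-2*x**2/5) dx, so v = -2*x**3/15 [assuming x > 0]: now -2*x**3*log(x)/15 + ∫(2*x**2/15) dx.
Step 2. Evaluate the standard form: now -2*x**3*log(x)/15 + 2*x**3/45.
Answer: -2*x**3*log(x)/15 + 2*x**3/45.


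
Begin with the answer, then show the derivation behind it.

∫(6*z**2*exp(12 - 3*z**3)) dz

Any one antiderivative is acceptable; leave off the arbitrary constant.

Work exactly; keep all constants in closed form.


The answer is -2*exp(12 - 3*z**3)/3.
Step 1. Substitute u = z**3 - 4, turning ∫(6*z**2*exp(12 - 3*z**3)) dz into ∫(2*exp(-3*u)) du: now ∫(2*exp(-3*u)) du.
Step 2. Evaluate the standard form: now -2*exp(-3*u)/3.
Step 3. Substitute back u = z**3 - 4: now -2*exp(12 - 3*z**3)/3.
Answer: -2*exp(12 - 3*z**3)/3.


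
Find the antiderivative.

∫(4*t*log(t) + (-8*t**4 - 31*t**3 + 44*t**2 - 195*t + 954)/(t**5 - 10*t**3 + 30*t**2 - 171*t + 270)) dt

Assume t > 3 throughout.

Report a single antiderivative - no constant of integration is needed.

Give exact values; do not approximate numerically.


Answer: 2*t**2*log(t) - t**2 - 5*log(t - 3) - 4*log(t - 2) + log(t + 5) - atan(t/3).


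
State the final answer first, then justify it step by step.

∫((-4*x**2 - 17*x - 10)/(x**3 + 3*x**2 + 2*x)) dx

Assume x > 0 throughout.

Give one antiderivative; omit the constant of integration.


The answer is -5*log(x) - 3*log(x + 1) + 4*log(x + 2).
Step 1. Decompose ∫((-4*x**2 - 17*x - 10)/(x**3 + 3*x**2 + 2*x)) dx by partial fractions, (-4*x**2 - 17*x - 10)/(x**3 + 3*x**2 + 2*x) = 4/(x + 2) - 3/(x + 1) - 5/x: now ∫(-5/x) dx + ∫(-3/(x + 1)) dx + ∫(4/(x + 2)) dx.
Step 2. Evaluate the standard form [assuming x > 0]: now -5*log(x) + ∫(-3/(x + 1)) dx + ∫(4/(x + 2)) dx.
Step 3. Evaluate the standard form [assuming x > -2]: now -5*log(x) + 4*log(x + 2) + ∫(-3/(x + 1)) dx.
Step 4. Evaluate the standard form [assuming x > -1]: now -5*log(x) - 3*log(x + 1) + 4*log(x + 2).
Answer: -5*log(x) - 3*log(x + 1) + 4*log(x + 2).


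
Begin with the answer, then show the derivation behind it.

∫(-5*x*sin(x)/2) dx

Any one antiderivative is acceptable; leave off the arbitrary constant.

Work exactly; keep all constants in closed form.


The answer is 5*x*cos(x)/2 - 5*sin(x)/2.
Step 1. Integrate ∫(-5*x*sin(x)/2) dx by parts with u = x, dv = (-5*sin(x)/2) dx, so v = 5*cos(x)/2: now 5*x*cos(x)/2 + ∫(-5*cos(x)/2) dx.
Step 2. Evaluate the standard form: now 5*x*cos(x)/2 - 5*sin(x)/2.
Answer: 5*x*cos(x)/2 - 5*sin(x)/2.


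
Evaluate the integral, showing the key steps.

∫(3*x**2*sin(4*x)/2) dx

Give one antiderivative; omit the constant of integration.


Step 1. Integrate ∫(3*x**2*sin(4*x)/2) dx by parts with u = x**2, dv = (3*sin(4*x)/2) dx, so v = -3*cos(4*x)/8: now -3*x**2*cos(4*x)/8 + ∫(3*x*cos(4*x)/4) dx.
Step 2. Integrate ∫(3*x*cos(4*x)/4) dx by parts with u = x, dv = (3*cos(4*x)/4) dx, so v = 3*sin(4*x)/16: now -3*x**2*cos(4*x)/8 + 3*x*sin(4*x)/16 + ∫(-3*sin(4*x)/16) dx.
Step 3. Evaluate the standard form: now -3*x**2*cos(4*x)/8 + 3*x*sin(4*x)/16 + 3*cos(4*x)/64.
Answer: -3*x**2*cos(4*x)/8 + 3*x*sin(4*x)/16 + 3*cos(4*x)/64.


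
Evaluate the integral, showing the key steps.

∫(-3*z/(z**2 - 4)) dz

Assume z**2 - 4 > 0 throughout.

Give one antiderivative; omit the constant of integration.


Step 1. Substitute u = z**2 - 4, turning ∫(-3*z/(z**2 - 4)) dz into ∫(-3/(2*u)) du: now ∫(-3/(2*u)) du.
Step 2. Evaluate the standard form [assuming u > 0]: now -3*log(u)/2.
Step 3. Substitute back u = z**2 - 4: now -3*log(z**2 - 4)/2.
Answer: -3*log(z**2 - 4)/2.


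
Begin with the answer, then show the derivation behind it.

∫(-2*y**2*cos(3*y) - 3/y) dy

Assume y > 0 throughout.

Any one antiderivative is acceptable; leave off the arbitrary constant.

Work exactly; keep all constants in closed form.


The answer is -2*y**2*sin(3*y)/3 - 4*y*cos(3*y)/9 - 3*log(y) + 4*sin(3*y)/27.
Step 1. Rewrite: now ∫(-3/y) dy + ∫(-2*y**2*cos(3*y)) dy.
Step 2. Evaluate the standard form [assuming y > 0]: now -3*log(y) + ∫(-2*y**2*cos(3*y)) dy.
Step 3. Integrate ∫(-2*y**2*cos(3*y)) dy by parts with u = y**2, dv = (-2*cos(3*y)) dy, so v = -2*sin(3*y)/3: now -2*y**2*sin(3*y)/3 - 3*log(y) + ∫(4*y*sin(3*y)/3) dy.
Step 4. Integrate ∫(4*y*sin(3*y)/3) dy by parts with u = y, dv = (4*sin(3*y)/3) dy, so v = -4*cos(3*y)/9: now -2*y**2*sin(3*y)/3 - 4*y*cos(3*y)/9 - 3*log(y) + ∫(4*cos(3*y)/9) dy.
Step 5. Evaluate the standard form: now -2*y**2*sin(3*y)/3 - 4*y*cos(3*y)/9 - 3*log(y) + 4*sin(3*y)/27.
Answer: -2*y**2*sin(3*y)/3 - 4*y*cos(3*y)/9 - 3*log(y) + 4*sin(3*y)/27.


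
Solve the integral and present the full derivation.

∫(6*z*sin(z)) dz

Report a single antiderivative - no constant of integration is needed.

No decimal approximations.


Step 1. Integrate ∫(6*z*sin(z)) dz by parts with u = z, dv = (6*sin(z)) dz, so v = -6*cos(z): now -6*z*cos(z) + ∫(6*cos(z)) dz.
Step 2. Evaluate the standard form: now -6*z*cos(z) + 6*sin(z).
Answer: -6*z*cos(z) + 6*sin(z).


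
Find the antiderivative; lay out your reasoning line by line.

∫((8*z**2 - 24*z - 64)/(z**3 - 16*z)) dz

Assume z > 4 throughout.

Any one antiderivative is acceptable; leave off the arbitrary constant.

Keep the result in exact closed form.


Step 1. Decompose ∫((8*z**2 - 24*z - 64)/(z**3 - 16*z)) dz by partial fractions, (8*z**2 - 24*z - 64)/(z**3 - 16*z) = 5/(z + 4) - 1/(z - 4) + 4/z: now ∫(4/z) dz + ∫(-1/(z - 4)) dz + ∫(5/(z + 4)) dz.
Step 2. Evaluate the standard form [assuming z > -4]: now 5*log(z + 4) + ∫(4/z) dz + ∫(-1/(z - 4)) dz.
Step 3. Evaluate the standard form [assuming z > 4]: now -log(z - 4) + 5*log(z + 4) + ∫(4/z) dz.
Step 4. Evaluate the standard form [assuming z > 0]: now 4*log(z) - log(z - 4) + 5*log(z + 4).
Answer: 4*log(z) - log(z - 4) + 5*log(z + 4).


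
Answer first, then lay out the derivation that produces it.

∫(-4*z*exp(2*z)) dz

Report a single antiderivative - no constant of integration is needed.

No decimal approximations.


The answer is -2*z*exp(2*z) + exp(2*z).
Step 1. Integrate ∫(-4*z*exp(2*z)) dz by parts with u = z, dv = (-4*exp(2*z)) dz, so v = -2*exp(2*z): now -2*z*exp(2*z) + ∫(2*exp(2*z)) dz.
Step 2. Evaluate the standard form: now -2*z*exp(2*z) + exp(2*z).
Answer: -2*z*exp(2*z) + exp(2*z).


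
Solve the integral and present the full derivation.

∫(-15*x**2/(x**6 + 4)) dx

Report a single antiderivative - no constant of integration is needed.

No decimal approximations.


Step 1. Substitute u = x**3, turning ∫(-15*x**2/(x**6 + 4)) dx into ∫(-5/(u**2 + 4)) du: now ∫(-5/(u**2 + 4)) du.
Step 2. Evaluate the standard form: now -5*atan(u/2)/2.
Step 3. Substitute back u = x**3: now -5*atan(x**3/2)/2.
Answer: -5*atan(x**3/2)/2.


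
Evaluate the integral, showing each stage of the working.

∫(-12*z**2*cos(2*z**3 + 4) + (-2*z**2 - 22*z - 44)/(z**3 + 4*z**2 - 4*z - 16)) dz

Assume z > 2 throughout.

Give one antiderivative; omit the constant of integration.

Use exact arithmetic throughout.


Step 1. Rewrite: now ∫(-12*z**2*cos(2*z**3 + 4)) dz + ∫((-2*z**2 - 22*z - 44)/(z**3 + 4*z**2 - 4*z - 16)) dz.
Step 2. Decompose ∫((-2*z**2 - 22*z - 44)/(z**3 + 4*z**2 - 4*z - 16)) dz by partial fractions, (-2*z**2 - 22*z - 44)/(z**3 + 4*z**2 - 4*z - 16) = 1/(z + 4) + 1/(z + 2) - 4/(z - 2): now ∫(-12*z**2*cos(2*z**3 + 4)) dz + ∫(-4/(z - 2)) dz + ∫(1/(z + 2)) dz + ∫(1/(z + 4)) dz.
Step 3. Evaluate the standard form [assuming z > -4]: now log(z + 4) + ∫(-12*z**2*cos(2*z**3 + 4)) dz + ∫(-4/(z - 2)) dz + ∫(1/(z + 2)) dz.
Step 4. Evaluate the standard form [assuming z > 2]: now -4*log(z - 2) + log(z + 4) + ∫(-12*z**2*cos(2*z**3 + 4)) dz + ∫(1/(z + 2)) dz.
Step 5. Evaluate the standard form [assuming z > -2]: now -4*log(z - 2) + log(z + 2) + log(z + 4) + ∫(-12*z**2*cos(2*z**3 + 4)) dz.
Step 6. Substitute u = z**3 + 2, turning ∫(-12*z**2*cos(2*z**3 + 4)) dz into ∫(-4*cos(2*u)) du: now -4*log(z - 2) + log(z + 2) + log(z + 4) + ∫(-4*cos(2*u)) du.
Step 7. Evaluate the standard form: now -4*log(z - 2) + log(z + 2) + log(z + 4) - 2*sin(2*u).
Step 8. Substitute back u = z**3 + 2: now -4*log(z - 2) + log(z + 2) + log(z + 4) - 2*sin(2*z**3 + 4).
Answer: -4*log(z - 2) + log(z + 2) + log(z + 4) - 2*sin(2*z**3 + 4).


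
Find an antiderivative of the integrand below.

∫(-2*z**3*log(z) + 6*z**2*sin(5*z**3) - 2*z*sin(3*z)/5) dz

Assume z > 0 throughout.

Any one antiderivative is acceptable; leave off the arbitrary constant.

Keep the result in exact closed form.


Answer: -z**4*log(z)/2 + z**4/8 + 2*z*cos(3*z)/15 - 2*sin(3*z)/45 - 2*cos(5*z**3)/5.


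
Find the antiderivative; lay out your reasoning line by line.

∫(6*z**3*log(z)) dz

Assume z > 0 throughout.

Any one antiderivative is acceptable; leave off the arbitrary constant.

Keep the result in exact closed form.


Step 1. Integrate ∫(6*z**3*log(z)) dz by parts with u = log(z), dv = (6*z**3) dz, so v = 3*z**4/2 [assuming z > 0]: now 3*z**4*log(z)/2 + ∫(-3*z**3/2) dz.
Step 2. Evaluate the standard form: now 3*z**4*log(z)/2 - 3*z**4/8.
Answer: 3*z**4*log(z)/2 - 3*z**4/8.


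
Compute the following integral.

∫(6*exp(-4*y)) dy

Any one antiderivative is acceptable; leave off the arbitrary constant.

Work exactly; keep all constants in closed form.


Answer: -3*exp(-4*y)/2.


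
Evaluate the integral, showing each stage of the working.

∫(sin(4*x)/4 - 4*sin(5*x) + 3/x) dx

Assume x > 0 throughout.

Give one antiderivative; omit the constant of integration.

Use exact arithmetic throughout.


Step 1. Rewrite: now ∫(3/x) dx + ∫(sin(4*x)/4) dx + ∫(-4*sin(5*x)) dx.
Step 2. Evaluate the standard form: now 4*cos(5*x)/5 + ∫(3/x) dx + ∫(sin(4*x)/4) dx.
Step 3. Evaluate the standard form [assuming x > 0]: now 3*log(x) + 4*cos(5*x)/5 + ∫(sin(4*x)/4) dx.
Step 4. Evaluate the standard form: now 3*log(x) - cos(4*x)/16 + 4*cos(5*x)/5.
Answer: 3*log(x) - cos(4*x)/16 + 4*cos(5*x)/5.


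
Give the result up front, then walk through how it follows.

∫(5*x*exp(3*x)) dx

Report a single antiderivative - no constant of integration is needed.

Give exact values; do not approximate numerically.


The answer is 5*x*exp(3*x)/3 - 5*exp(3*x)/9.
Step 1. Integrate ∫(5*x*exp(3*x)) dx by parts with u = x, dv = (5*exp(3*x)) dx, so v = 5*exp(3*x)/3: now 5*x*exp(3*x)/3 + ∫(-5*exp(3*x)/3) dx.
Step 2. Evaluate the standard form: now 5*x*exp(3*x)/3 - 5*exp(3*x)/9.
Answer: 5*x*exp(3*x)/3 - 5*exp(3*x)/9.


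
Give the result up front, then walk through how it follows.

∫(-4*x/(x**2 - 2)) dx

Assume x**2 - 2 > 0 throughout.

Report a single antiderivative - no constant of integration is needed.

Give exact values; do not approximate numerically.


The answer is -2*log(x**2 - 2).
Step 1. Substitute u = x**2 - 2, turning ∫(-4*x/(x**2 - 2)) dx into ∫(-2/u) du: now ∫(-2/u) du.
Step 2. Evaluate the standard form [assuming u > 0]: now -2*log(u).
Step 3. Substitute back u = x**2 - 2: now -2*log(x**2 - 2).
Answer: -2*log(x**2 - 2).


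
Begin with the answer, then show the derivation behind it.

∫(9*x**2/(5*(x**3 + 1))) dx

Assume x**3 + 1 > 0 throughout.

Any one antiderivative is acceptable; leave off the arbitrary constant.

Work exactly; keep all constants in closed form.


The answer is 3*log(x**3 + 1)/5.
Step 1. Substitute u = x**3 + 1, turning ∫(9*x**2/(5*(x**3 + 1))) dx into ∫(3/(5*u)) du: now ∫(3/(5*u)) du.
Step 2. Evaluate the standard form [assuming u > 0]: now 3*log(u)/5.
Step 3. Substitute back u = x**3 + 1: now 3*log(x**3 + 1)/5.
Answer: 3*log(x**3 + 1)/5.


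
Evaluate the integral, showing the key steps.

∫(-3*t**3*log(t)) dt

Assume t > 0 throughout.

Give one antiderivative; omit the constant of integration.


Step 1. Integrate ∫(-3*t**3*log(t)) dt by parts with u = log(t), dv = (-3*t**3) dt, so v = -3*t**4/4 [assuming t > 0]: now -3*t**4*log(t)/4 + ∫(3*t**3/4) dt.
Step 2. Evaluate the standard form: now -3*t**4*log(t)/4 + 3*t**4/16.
Answer: -3*t**4*log(t)/4 + 3*t**4/16.


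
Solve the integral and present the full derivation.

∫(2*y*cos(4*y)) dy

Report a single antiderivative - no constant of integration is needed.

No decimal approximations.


Step 1. Integrate ∫(2*y*cos(4*y)) dy by parts with u = y, dv = (2*cos(4*y)) dy, so v = sin(4*y)/2: now y*sin(4*y)/2 + ∫(-sin(4*y)/2) dy.
Step 2. Evaluate the standard form: now y*sin(4*y)/2 + cos(4*y)/8.
Answer: y*sin(4*y)/2 + cos(4*y)/8.


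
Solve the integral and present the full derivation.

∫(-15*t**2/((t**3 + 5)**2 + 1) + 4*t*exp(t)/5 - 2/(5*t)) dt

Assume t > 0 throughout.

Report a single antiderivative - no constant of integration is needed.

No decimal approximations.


Step 1. Rewrite: now ∫(-2/(5*t)) dt + ∫(4*t*exp(t)/5) dt + ∫(-15*t**2/((t**3 + 5)**2 + 1)) dt.
Step 2. Evaluate the standard form [assuming t > 0]: now -2*log(t)/5 + ∫(4*t*exp(t)/5) dt + ∫(-15*t**2/((t**3 + 5)**2 + 1)) dt.
Step 3. Integrate ∫(4*t*exp(t)/5) dt by parts with u = t, dv = (4*exp(t)/5) dt, so v = 4*exp(t)/5: now 4*t*exp(t)/5 - 2*log(t)/5 + ∫(-15*t**2/((t**3 + 5)**2 + 1)) dt + ∫(-4*exp(t)/5) dt.
Step 4. Evaluate the standard form: now 4*t*exp(t)/5 - 4*exp(t)/5 - 2*log(t)/5 + ∫(-15*t**2/((t**3 + 5)**2 + 1)) dt.
Step 5. Substitute u = t**3 + 5, turning ∫(-15*t**2/((t**3 + 5)**2 + 1)) dt into ∫(-5/(u**2 + 1)) du: now 4*t*exp(t)/5 - 4*exp(t)/5 - 2*log(t)/5 + ∫(-5/(u**2 + 1)) du.
Step 6. Evaluate the standard form: now 4*t*exp(t)/5 - 4*exp(t)/5 - 2*log(t)/5 - 5*atan(u).
Step 7. Substitute back u = t**3 + 5: now 4*t*exp(t)/5 - 4*exp(t)/5 - 2*log(t)/5 - 5*atan(t**3 + 5).
Answer: 4*t*exp(t)/5 - 4*exp(t)/5 - 2*log(t)/5 - 5*atan(t**3 + 5).


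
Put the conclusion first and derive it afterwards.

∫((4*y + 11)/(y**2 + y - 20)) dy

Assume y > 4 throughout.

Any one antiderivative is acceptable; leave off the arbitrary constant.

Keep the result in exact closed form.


The answer is 3*log(y - 4) + log(y + 5).
Step 1. Decompose ∫((4*y + 11)/(y**2 + y - 20)) dy by partial fractions, (4*y + 11)/(y**2 + y - 20) = 1/(y + 5) + 3/(y - 4): now ∫(3/(y - 4)) dy + ∫(1/(y + 5)) dy.
Step 2. Evaluate the standard form [assuming y > -5]: now log(y + 5) + ∫(3/(y - 4)) dy.
Step 3. Evaluate the standard form [assuming y > 4]: now 3*log(y - 4) + log(y + 5).
Answer: 3*log(y - 4) + log(y + 5).


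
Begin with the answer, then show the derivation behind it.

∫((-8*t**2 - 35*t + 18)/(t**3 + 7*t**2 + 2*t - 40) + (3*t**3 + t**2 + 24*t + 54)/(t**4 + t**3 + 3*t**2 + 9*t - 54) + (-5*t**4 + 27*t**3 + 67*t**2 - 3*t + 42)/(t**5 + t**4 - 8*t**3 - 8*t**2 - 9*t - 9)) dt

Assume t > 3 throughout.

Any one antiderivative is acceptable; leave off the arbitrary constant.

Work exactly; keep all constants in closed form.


The answer is 4*log(t - 3) - 5*log(t + 1) - 3*log(t + 3) - 5*log(t + 4) - log(t + 5) - atan(t/3) + 3*atan(t).
Step 1. Rewrite: now ∫((-8*t**2 - 35*t + 18)/(t**3 + 7*t**2 + 2*t - 40)) dt + ∫((3*t**3 + t**2 + 24*t + 54)/(t**4 + t**3 + 3*t**2 + 9*t - 54)) dt + ∫((-5*t**4 + 27*t**3 + 67*t**2 - 3*t + 42)/(t**5 + t**4 - 8*t**3 - 8*t**2 - 9*t - 9)) dt.
Step 2. Decompose ∫((3*t**3 + t**2 + 24*t + 54)/(t**4 + t**3 + 3*t**2 + 9*t - 54)) dt by partial fractions, (3*t**3 + t**2 + 24*t + 54)/(t**4 + t**3 + 3*t**2 + 9*t - 54) = -3/(t**2 + 9) + 1/(t + 3) + 2/(t - 2): now ∫((-8*t**2 - 35*t + 18)/(t**3 + 7*t**2 + 2*t - 40)) dt + ∫((-5*t**4 + 27*t**3 + 67*t**2 - 3*t + 42)/(t**5 + t**4 - 8*t**3 - 8*t**2 - 9*t - 9)) dt + ∫(2/(t - 2)) dt + ∫(1/(t + 3)) dt + ∫(-3/(t**2 + 9)) dt.
Step 3. Evaluate the standard form [assuming t > -3]: now log(t + 3) + ∫((-8*t**2 - 35*t + 18)/(t**3 + 7*t**2 + 2*t - 40)) dt + ∫((-5*t**4 + 27*t**3 + 67*t**2 - 3*t + 42)/(t**5 + t**4 - 8*t**3 - 8*t**2 - 9*t - 9)) dt + ∫(2/(t - 2)) dt + ∫(-3/(t**2 + 9)) dt.
Step 4. Evaluate the standard form [assuming t > 2]: now 2*log(t - 2) + log(t + 3) + ∫((-8*t**2 - 35*t + 18)/(t**3 + 7*t**2 + 2*t - 40)) dt + ∫((-5*t**4 + 27*t**3 + 67*t**2 - 3*t + 42)/(t**5 + t**4 - 8*t**3 - 8*t**2 - 9*t - 9)) dt + ∫(-3/(t**2 + 9)) dt.
Step 5. Evaluate the standard form: now 2*log(t - 2) + log(t + 3) - atan(t/3) + ∫((-8*t**2 - 35*t + 18)/(t**3 + 7*t**2 + 2*t - 40)) dt + ∫((-5*t**4 + 27*t**3 + 67*t**2 - 3*t + 42)/(t**5 + t**4 - 8*t**3 - 8*t**2 - 9*t - 9)) dt.
Step 6. Decompose ∫((-8*t**2 - 35*t + 18)/(t**3 + 7*t**2 + 2*t - 40)) dt by partial fractions, (-8*t**2 - 35*t + 18)/(t**3 + 7*t**2 + 2*t - 40) = -1/(t + 5) - 5/(t + 4) - 2/(t - 2): now 2*log(t - 2) + log(t + 3) - atan(t/3) + ∫((-5*t**4 + 27*t**3 + 67*t**2 - 3*t + 42)/(t**5 + t**4 - 8*t**3 - 8*t**2 - 9*t - 9)) dt + ∫(-2/(t - 2)) dt + ∫(-5/(t + 4)) dt + ∫(-1/(t + 5)) dt.
Step 7. Evaluate the standard form [assuming t > 2]: now log(t + 3) - atan(t/3) + ∫((-5*t**4 + 27*t**3 + 67*t**2 - 3*t + 42)/(t**5 + t**4 - 8*t**3 - 8*t**2 - 9*t - 9)) dt + ∫(-5/(t + 4)) dt + ∫(-1/(t + 5)) dt.
Step 8. Evaluate the standard form [assuming t > -5]: now log(t + 3) - log(t + 5) - atan(t/3) + ∫((-5*t**4 + 27*t**3 + 67*t**2 - 3*t + 42)/(t**5 + t**4 - 8*t**3 - 8*t**2 - 9*t - 9)) dt + ∫(-5/(t + 4)) dt.
Step 9. Evaluate the standard form [assuming t > -4]: now log(t + 3) - 5*log(t + 4) - log(t + 5) - atan(t/3) + ∫((-5*t**4 + 27*t**3 + 67*t**2 - 3*t + 42)/(t**5 + t**4 - 8*t**3 - 8*t**2 - 9*t - 9)) dt.
Step 10. Decompose ∫((-5*t**4 + 27*t**3 + 67*t**2 - 3*t + 42)/(t**5 + t**4 - 8*t**3 - 8*t**2 - 9*t - 9)) dt by partial fractions, (-5*t**4 + 27*t**3 + 67*t**2 - 3*t + 42)/(t**5 + t**4 - 8*t**3 - 8*t**2 - 9*t - 9) = 3/(t**2 + 1) - 4/(t + 3) - 5/(t + 1) + 4/(t - 3): now log(t + 3) - 5*log(t + 4) - log(t + 5) - atan(t/3) + ∫(4/(t - 3)) dt + ∫(-5/(t + 1)) dt + ∫(-4/(t + 3)) dt + ∫(3/(t**2 + 1)) dt.
Step 11. Evaluate the standard form [assuming t > -3]: now -3*log(t + 3) - 5*log(t + 4) - log(t + 5) - atan(t/3) + ∫(4/(t - 3)) dt + ∫(-5/(t + 1)) dt + ∫(3/(t**2 + 1)) dt.
Step 12. Evaluate the standard form [assuming t > 3]: now 4*log(t - 3) - 3*log(t + 3) - 5*log(t + 4) - log(t + 5) - atan(t/3) + ∫(-5/(t + 1)) dt + ∫(3/(t**2 + 1)) dt.
Step 13. Evaluate the standard form [assuming t > -1]: now 4*log(t - 3) - 5*log(t + 1) - 3*log(t + 3) - 5*log(t + 4) - log(t + 5) - atan(t/3) + ∫(3/(t**2 + 1)) dt.
Step 14. Evaluate the standard form: now 4*log(t - 3) - 5*log(t + 1) - 3*log(t + 3) - 5*log(t + 4) - log(t + 5) - atan(t/3) + 3*atan(t).
Answer: 4*log(t - 3) - 5*log(t + 1) - 3*log(t + 3) - 5*log(t + 4) - log(t + 5) - atan(t/3) + 3*atan(t).


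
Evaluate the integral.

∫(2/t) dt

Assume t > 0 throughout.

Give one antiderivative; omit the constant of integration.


Answer: 2*log(t).


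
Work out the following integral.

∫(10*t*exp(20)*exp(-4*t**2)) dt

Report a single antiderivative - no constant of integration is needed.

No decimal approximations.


Answer: -5*exp(20 - 4*t**2)/4.


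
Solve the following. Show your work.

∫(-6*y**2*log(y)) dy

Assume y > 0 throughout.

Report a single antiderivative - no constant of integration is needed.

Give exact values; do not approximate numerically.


Step 1. Integrate ∫(-6*y**2*log(y)) dy by parts with u = log(y), dv = (-6*y**2) dy, so v = -2*y**3 [assuming y > 0]: now -2*y**3*log(y) + ∫(2*y**2) dy.
Step 2. Evaluate the standard form: now -2*y**3*log(y) + 2*y**3/3.
Answer: -2*y**3*log(y) + 2*y**3/3.


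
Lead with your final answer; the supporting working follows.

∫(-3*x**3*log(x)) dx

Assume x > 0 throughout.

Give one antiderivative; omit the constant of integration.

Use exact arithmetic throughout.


The answer is -3*x**4*log(x)/4 + 3*x**4/16.
Step 1. Integrate ∫(-3*x**3*log(x)) dx by parts with u = log(x), dv = (-3*x**3) dx, so v = -3*x**4/4 [assuming x > 0]: now -3*x**4*log(x)/4 + ∫(3*x**3/4) dx.
Step 2. Evaluate the standard form: now -3*x**4*log(x)/4 + 3*x**4/16.
Answer: -3*x**4*log(x)/4 + 3*x**4/16.


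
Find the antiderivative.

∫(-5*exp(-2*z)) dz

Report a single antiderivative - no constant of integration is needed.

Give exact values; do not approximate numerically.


Answer: 5*exp(-2*z)/2.


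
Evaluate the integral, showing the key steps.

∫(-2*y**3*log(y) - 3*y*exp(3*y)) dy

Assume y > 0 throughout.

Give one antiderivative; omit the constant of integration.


Step 1. Rewrite: now ∫(-3*y*exp(3*y)) dy + ∫(-2*y**3*log(y)) dy.
Step 2. Integrate ∫(-2*y**3*log(y)) dy by parts with u = log(y), dv = (-2*y**3) dy, so v = -y**4/2 [assuming y > 0]: now -y**4*log(y)/2 + ∫(y**3/2) dy + ∫(-3*y*exp(3*y)) dy.
Step 3. Evaluate the standard form: now -y**4*log(y)/2 + y**4/8 + ∫(-3*y*exp(3*y)) dy.
Step 4. Integrate ∫(-3*y*exp(3*y)) dy by parts with u = y, dv = (-3*exp(3*y)) dy, so v = -exp(3*y): now -y**4*log(y)/2 + y**4/8 - y*exp(3*y) + ∫(exp(3*y)) dy.
Step 5. Evaluate the standard form: now -y**4*log(y)/2 + y**4/8 - y*exp(3*y) + exp(3*y)/3.
Answer: -y**4*log(y)/2 + y**4/8 - y*exp(3*y) + exp(3*y)/3.


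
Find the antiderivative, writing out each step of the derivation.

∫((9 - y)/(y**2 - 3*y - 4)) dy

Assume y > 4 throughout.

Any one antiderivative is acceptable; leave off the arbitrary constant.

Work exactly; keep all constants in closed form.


Step 1. Decompose ∫((9 - y)/(y**2 - 3*y - 4)) dy by partial fractions, (9 - y)/(y**2 - 3*y - 4) = -2/(y + 1) + 1/(y - 4): now ∫(1/(y - 4)) dy + ∫(-2/(y + 1)) dy.
Step 2. Evaluate the standard form [assuming y > -1]: now -2*log(y + 1) + ∫(1/(y - 4)) dy.
Step 3. Evaluate the standard form [assuming y > 4]: now log(y - 4) - 2*log(y + 1).
Answer: log(y - 4) - 2*log(y + 1).


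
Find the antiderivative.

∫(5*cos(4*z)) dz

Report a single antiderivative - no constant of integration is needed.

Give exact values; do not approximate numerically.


Answer: 5*sin(4*z)/4.


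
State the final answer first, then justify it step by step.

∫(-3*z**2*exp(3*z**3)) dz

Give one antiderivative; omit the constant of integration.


The answer is -exp(3*z**3)/3.
Step 1. Substitute u = z**3, turning ∫(-3*z**2*exp(3*z**3)) dz into ∫(-exp(3*u)) du: now ∫(-exp(3*u)) du.
Step 2. Evaluate the standard form: now -exp(3*u)/3.
Step 3. Substitute back u = z**3: now -exp(3*z**3)/3.
Answer: -exp(3*z**3)/3.


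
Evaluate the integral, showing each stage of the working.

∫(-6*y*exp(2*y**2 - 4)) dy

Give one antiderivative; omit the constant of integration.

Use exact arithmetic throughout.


Step 1. Substitute u = y**2 - 2, turning ∫(-6*y*exp(2*y**2 - 4)) dy into ∫(-3*exp(2*u)) du: now ∫(-3*exp(2*u)) du.
Step 2. Evaluate the standard form: now -3*exp(2*u)/2.
Step 3. Substitute back u = y**2 - 2: now -3*exp(2*y**2 - 4)/2.
Answer: -3*exp(2*y**2 - 4)/2.


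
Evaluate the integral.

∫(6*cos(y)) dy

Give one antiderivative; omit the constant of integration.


Answer: 6*sin(y).


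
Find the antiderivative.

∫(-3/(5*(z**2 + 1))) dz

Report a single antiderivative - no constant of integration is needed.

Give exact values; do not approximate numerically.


Answer: -3*atan(z)/5.


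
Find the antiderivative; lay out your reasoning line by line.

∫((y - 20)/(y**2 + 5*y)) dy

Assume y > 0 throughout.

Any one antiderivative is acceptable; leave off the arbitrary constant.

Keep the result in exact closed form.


Step 1. Decompose ∫((y - 20)/(y**2 + 5*y)) dy by partial fractions, (y - 20)/(y**2 + 5*y) = 5/(y + 5) - 4/y: now ∫(-4/y) dy + ∫(5/(y + 5)) dy.
Step 2. Evaluate the standard form [assuming y > 0]: now -4*log(y) + ∫(5/(y + 5)) dy.
Step 3. Evaluate the standard form [assuming y > -5]: now -4*log(y) + 5*log(y + 5).
Answer: -4*log(y) + 5*log(y + 5).


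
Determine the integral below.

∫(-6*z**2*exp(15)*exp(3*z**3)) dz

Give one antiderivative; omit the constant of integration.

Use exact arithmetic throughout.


Answer: -2*exp(3*z**3 + 15)/3.


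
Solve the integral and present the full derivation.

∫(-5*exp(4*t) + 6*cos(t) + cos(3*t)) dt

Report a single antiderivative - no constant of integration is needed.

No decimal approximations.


Step 1. Rewrite: now ∫(-5*exp(4*t)) dt + ∫(6*cos(t)) dt + ∫(cos(3*t)) dt.
Step 2. Evaluate the standard form: now -5*exp(4*t)/4 + ∫(6*cos(t)) dt + ∫(cos(3*t)) dt.
Step 3. Evaluate the standard form: now -5*exp(4*t)/4 + 6*sin(t) + ∫(cos(3*t)) dt.
Step 4. Evaluate the standard form: now -5*exp(4*t)/4 + 6*sin(t) + sin(3*t)/3.
Answer: -5*exp(4*t)/4 + 6*sin(t) + sin(3*t)/3.


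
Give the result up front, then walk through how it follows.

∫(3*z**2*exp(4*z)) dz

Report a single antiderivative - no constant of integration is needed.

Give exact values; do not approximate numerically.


The answer is 3*z**2*exp(4*z)/4 - 3*z*exp(4*z)/8 + 3*exp(4*z)/32.
Step 1. Integrate ∫(3*z**2*exp(4*z)) dz by parts with u = z**2, dv = (3*exp(4*z)) dz, so v = 3*exp(4*z)/4: now 3*z**2*exp(4*z)/4 + ∫(-3*z*exp(4*z)/2) dz.
Step 2. Integrate ∫(-3*z*exp(4*z)/2) dz by parts with u = z, dv = (-3*exp(4*z)/2) dz, so v = -3*exp(4*z)/8: now 3*z**2*exp(4*z)/4 - 3*z*exp(4*z)/8 + ∫(3*exp(4*z)/8) dz.
Step 3. Evaluate the standard form: now 3*z**2*exp(4*z)/4 - 3*z*exp(4*z)/8 + 3*exp(4*z)/32.
Answer: 3*z**2*exp(4*z)/4 - 3*z*exp(4*z)/8 + 3*exp(4*z)/32.


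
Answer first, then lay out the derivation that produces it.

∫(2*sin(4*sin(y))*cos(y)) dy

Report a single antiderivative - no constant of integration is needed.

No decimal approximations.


The answer is -cos(4*sin(y))/2.
Step 1. Substitute u = sin(y), turning ∫(2*sin(4*sin(y))*cos(y)) dy into ∫(2*sin(4*u)) du: now ∫(2*sin(4*u)) du.
Step 2. Evaluate the standard form: now -cos(4*u)/2.
Step 3. Substitute back u = sin(y): now -cos(4*sin(y))/2.
Answer: -cos(4*sin(y))/2.


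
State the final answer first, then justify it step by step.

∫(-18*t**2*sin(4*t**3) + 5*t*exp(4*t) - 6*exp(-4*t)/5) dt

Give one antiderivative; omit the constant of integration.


The answer is 5*t*exp(4*t)/4 - 5*exp(4*t)/16 + 3*cos(4*t**3)/2 + 3*exp(-4*t)/10.
Step 1. Rewrite: now ∫(5*t*exp(4*t)) dt + ∫(-18*t**2*sin(4*t**3)) dt + ∫(-6*exp(-4*t)/5) dt.
Step 2. Integrate ∫(5*t*exp(4*t)) dt by parts with u = t, dv = (5*exp(4*t)) dt, so v = 5*exp(4*t)/4: now 5*t*exp(4*t)/4 + ∫(-18*t**2*sin(4*t**3)) dt + ∫(-6*exp(-4*t)/5) dt + ∫(-5*exp(4*t)/4) dt.
Step 3. Evaluate the standard form: now 5*t*exp(4*t)/4 - 5*exp(4*t)/16 + ∫(-18*t**2*sin(4*t**3)) dt + ∫(-6*exp(-4*t)/5) dt.
Step 4. Evaluate the standard form: now 5*t*exp(4*t)/4 - 5*exp(4*t)/16 + ∫(-18*t**2*sin(4*t**3)) dt + 3*exp(-4*t)/10.
Step 5. Substitute u = t**3, turning ∫(-18*t**2*sin(4*t**3)) dt into ∫(-6*sin(4*u)) du: now 5*t*exp(4*t)/4 - 5*exp(4*t)/16 + ∫(-6*sin(4*u)) du + 3*exp(-4*t)/10.
Step 6. Evaluate the standard form: now 5*t*exp(4*t)/4 - 5*exp(4*t)/16 + 3*cos(4*u)/2 + 3*exp(-4*t)/10.
Step 7. Substitute back u = t**3: now 5*t*exp(4*t)/4 - 5*exp(4*t)/16 + 3*cos(4*t**3)/2 + 3*exp(-4*t)/10.
Answer: 5*t*exp(4*t)/4 - 5*exp(4*t)/16 + 3*cos(4*t**3)/2 + 3*exp(-4*t)/10.


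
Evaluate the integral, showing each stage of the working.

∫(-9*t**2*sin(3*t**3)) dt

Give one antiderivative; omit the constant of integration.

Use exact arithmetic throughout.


Step 1. Substitute u = t**3, turning ∫(-9*t**2*sin(3*t**3)) dt into ∫(-3*sin(3*u)) du: now ∫(-3*sin(3*u)) du.
Step 2. Evaluate the standard form: now cos(3*u).
Step 3. Substitute back u = t**3: now cos(3*t**3).
Answer: cos(3*t**3).


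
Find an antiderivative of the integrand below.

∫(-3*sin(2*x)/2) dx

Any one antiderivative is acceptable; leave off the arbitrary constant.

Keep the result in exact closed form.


Answer: 3*cos(2*x)/4.


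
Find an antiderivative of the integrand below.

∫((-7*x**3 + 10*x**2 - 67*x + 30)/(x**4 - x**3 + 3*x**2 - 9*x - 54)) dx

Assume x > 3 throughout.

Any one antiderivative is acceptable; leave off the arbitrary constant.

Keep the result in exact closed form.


Answer: -3*log(x - 3) - 4*log(x + 2) + 4*atan(x/3)/3.


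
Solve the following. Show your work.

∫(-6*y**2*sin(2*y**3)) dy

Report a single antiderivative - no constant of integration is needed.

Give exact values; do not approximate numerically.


Step 1. Substitute u = y**3, turning ∫(-6*y**2*sin(2*y**3)) dy into ∫(-2*sin(2*u)) du: now ∫(-2*sin(2*u)) du.
Step 2. Evaluate the standard form: now cos(2*u).
Step 3. Substitute back u = y**3: now cos(2*y**3).
Answer: cos(2*y**3).


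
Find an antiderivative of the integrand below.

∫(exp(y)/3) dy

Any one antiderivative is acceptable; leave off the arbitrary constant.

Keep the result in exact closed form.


Answer: exp(y)/3.


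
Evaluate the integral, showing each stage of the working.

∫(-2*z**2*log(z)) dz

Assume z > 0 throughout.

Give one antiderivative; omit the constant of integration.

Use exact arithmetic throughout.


Step 1. Integrate ∫(-2*z**2*log(z)) dz by parts with u = log(z), dv = (-2*z**2) dz, so v = -2*z**3/3 [assuming z > 0]: now -2*z**3*log(z)/3 + ∫(2*z**2/3) dz.
Step 2. Evaluate the standard form: now -2*z**3*log(z)/3 + 2*z**3/9.
Answer: -2*z**3*log(z)/3 + 2*z**3/9.


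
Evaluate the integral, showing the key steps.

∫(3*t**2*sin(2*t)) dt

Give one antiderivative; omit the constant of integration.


Step 1. Integrate ∫(3*t**2*sin(2*t)) dt by parts with u = t**2, dv = (3*sin(2*t)) dt, so v = -3*cos(2*t)/2: now -3*t**2*cos(2*t)/2 + ∫(3*t*cos(2*t)) dt.
Step 2. Integrate ∫(3*t*cos(2*t)) dt by parts with u = t, dv = (3*cos(2*t)) dt, so v = 3*sin(2*t)/2: now -3*t**2*cos(2*t)/2 + 3*t*sin(2*t)/2 + ∫(-3*sin(2*t)/2) dt.
Step 3. Evaluate the standard form: now -3*t**2*cos(2*t)/2 + 3*t*sin(2*t)/2 + 3*cos(2*t)/4.
Answer: -3*t**2*cos(2*t)/2 + 3*t*sin(2*t)/2 + 3*cos(2*t)/4.


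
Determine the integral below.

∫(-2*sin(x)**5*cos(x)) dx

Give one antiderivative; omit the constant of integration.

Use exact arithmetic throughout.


Answer: -sin(x)**6/3.


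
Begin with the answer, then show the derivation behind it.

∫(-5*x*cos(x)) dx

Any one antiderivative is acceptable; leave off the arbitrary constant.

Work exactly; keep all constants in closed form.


The answer is -5*x*sin(x) - 5*cos(x).
Step 1. Integrate ∫(-5*x*cos(x)) dx by parts with u = x, dv = (-5*cos(x)) dx, so v = -5*sin(x): now -5*x*sin(x) + ∫(5*sin(x)) dx.
Step 2. Evaluate the standard form: now -5*x*sin(x) - 5*cos(x).
Answer: -5*x*sin(x) - 5*cos(x).


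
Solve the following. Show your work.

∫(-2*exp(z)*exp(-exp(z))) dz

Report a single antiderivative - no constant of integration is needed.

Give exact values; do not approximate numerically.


Step 1. Substitute u = exp(z), turning ∫(-2*exp(z)*exp(-exp(z))) dz into ∫(-2*exp(-u)) du: now ∫(-2*exp(-u)) du.
Step 2. Evaluate the standard form: now 2*exp(-u).
Step 3. Substitute back u = exp(z): now 2*exp(-exp(z)).
Answer: 2*exp(-exp(z)).


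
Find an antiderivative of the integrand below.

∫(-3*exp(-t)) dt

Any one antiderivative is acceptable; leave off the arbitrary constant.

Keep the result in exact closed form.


Answer: 3*exp(-t).


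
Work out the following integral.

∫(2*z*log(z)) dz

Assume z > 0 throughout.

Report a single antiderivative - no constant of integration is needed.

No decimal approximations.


Answer: z**2*log(z) - z**2/2.


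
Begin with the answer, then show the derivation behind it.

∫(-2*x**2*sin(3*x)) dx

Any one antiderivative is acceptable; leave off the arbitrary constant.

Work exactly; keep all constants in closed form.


The answer is 2*x**2*cos(3*x)/3 - 4*x*sin(3*x)/9 - 4*cos(3*x)/27.
Step 1. Integrate ∫(-2*x**2*sin(3*x)) dx by parts with u = x**2, dv = (-2*sin(3*x)) dx, so v = 2*cos(3*x)/3: now 2*x**2*cos(3*x)/3 + ∫(-4*x*cos(3*x)/3) dx.
Step 2. Integrate ∫(-4*x*cos(3*x)/3) dx by parts with u = x, dv = (-4*cos(3*x)/3) dx, so v = -4*sin(3*x)/9: now 2*x**2*cos(3*x)/3 - 4*x*sin(3*x)/9 + ∫(4*sin(3*x)/9) dx.
Step 3. Evaluate the standard form: now 2*x**2*cos(3*x)/3 - 4*x*sin(3*x)/9 - 4*cos(3*x)/27.
Answer: 2*x**2*cos(3*x)/3 - 4*x*sin(3*x)/9 - 4*cos(3*x)/27.


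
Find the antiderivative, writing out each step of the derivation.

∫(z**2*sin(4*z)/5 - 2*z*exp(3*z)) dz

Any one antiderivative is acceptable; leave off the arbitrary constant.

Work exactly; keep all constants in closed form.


Step 1. Rewrite: now ∫(-2*z*exp(3*z)) dz + ∫(z**2*sin(4*z)/5) dz.
Step 2. Integrate ∫(z**2*sin(4*z)/5) dz by parts with u = z**2, dv = (sin(4*z)/5) dz, so v = -cos(4*z)/20: now -z**2*cos(4*z)/20 + ∫(-2*z*exp(3*z)) dz + ∫(z*cos(4*z)/10) dz.
Step 3. Integrate ∫(z*cos(4*z)/10) dz by parts with u = z, dv = (cos(4*z)/10) dz, so v = sin(4*z)/40: now -z**2*cos(4*z)/20 + z*sin(4*z)/40 + ∫(-2*z*exp(3*z)) dz + ∫(-sin(4*z)/40) dz.
Step 4. Evaluate the standard form: now -z**2*cos(4*z)/20 + z*sin(4*z)/40 + cos(4*z)/160 + ∫(-2*z*exp(3*z)) dz.
Step 5. Integrate ∫(-2*z*exp(3*z)) dz by parts with u = z, dv = (-2*exp(3*z)) dz, so v = -2*exp(3*z)/3: now -z**2*cos(4*z)/20 - 2*z*exp(3*z)/3 + z*sin(4*z)/40 + cos(4*z)/160 + ∫(2*exp(3*z)/3) dz.
Step 6. Evaluate the standard form: now -z**2*cos(4*z)/20 - 2*z*exp(3*z)/3 + z*sin(4*z)/40 + 2*exp(3*z)/9 + cos(4*z)/160.
Answer: -z**2*cos(4*z)/20 - 2*z*exp(3*z)/3 + z*sin(4*z)/40 + 2*exp(3*z)/9 + cos(4*z)/160.


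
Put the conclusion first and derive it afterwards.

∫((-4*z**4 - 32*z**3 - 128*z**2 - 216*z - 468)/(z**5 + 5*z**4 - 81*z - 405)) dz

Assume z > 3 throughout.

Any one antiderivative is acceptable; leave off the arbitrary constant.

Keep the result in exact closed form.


The answer is -4*log(z - 3) + 2*log(z + 3) - 2*log(z + 5) - 4*atan(z/3)/3.
Step 1. Decompose ∫((-4*z**4 - 32*z**3 - 128*z**2 - 216*z - 468)/(z**5 + 5*z**4 - 81*z - 405)) dz by partial fractions, (-4*z**4 - 32*z**3 - 128*z**2 - 216*z - 468)/(z**5 + 5*z**4 - 81*z - 405) = -4/(z**2 + 9) - 2/(z + 5) + 2/(z + 3) - 4/(z - 3): now ∫(-4/(z - 3)) dz + ∫(2/(z + 3)) dz + ∫(-2/(z + 5)) dz + ∫(-4/(z**2 + 9)) dz.
Step 2. Evaluate the standard form [assuming z > 3]: now -4*log(z - 3) + ∫(2/(z + 3)) dz + ∫(-2/(z + 5)) dz + ∫(-4/(z**2 + 9)) dz.
Step 3. Evaluate the standard form [assuming z > -3]: now -4*log(z - 3) + 2*log(z + 3) + ∫(-2/(z + 5)) dz + ∫(-4/(z**2 + 9)) dz.
Step 4. Evaluate the standard form [assuming z > -5]: now -4*log(z - 3) + 2*log(z + 3) - 2*log(z + 5) + ∫(-4/(z**2 + 9)) dz.
Step 5. Evaluate the standard form: now -4*log(z - 3) + 2*log(z + 3) - 2*log(z + 5) - 4*atan(z/3)/3.
Answer: -4*log(z - 3) + 2*log(z + 3) - 2*log(z + 5) - 4*atan(z/3)/3.


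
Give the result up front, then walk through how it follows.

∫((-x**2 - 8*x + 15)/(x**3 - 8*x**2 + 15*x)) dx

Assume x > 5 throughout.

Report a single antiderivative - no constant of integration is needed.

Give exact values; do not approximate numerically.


The answer is log(x) - 5*log(x - 5) + 3*log(x - 3).
Step 1. Decompose ∫((-x**2 - 8*x + 15)/(x**3 - 8*x**2 + 15*x)) dx by partial fractions, (-x**2 - 8*x + 15)/(x**3 - 8*x**2 + 15*x) = 3/(x - 3) - 5/(x - 5) + 1/x: now ∫(1/x) dx + ∫(-5/(x - 5)) dx + ∫(3/(x - 3)) dx.
Step 2. Evaluate the standard form [assuming x > 5]: now -5*log(x - 5) + ∫(1/x) dx + ∫(3/(x - 3)) dx.
Step 3. Evaluate the standard form [assuming x > 3]: now -5*log(x - 5) + 3*log(x - 3) + ∫(1/x) dx.
Step 4. Evaluate the standard form [assuming x > 0]: now log(x) - 5*log(x - 5) + 3*log(x - 3).
Answer: log(x) - 5*log(x - 5) + 3*log(x - 3).


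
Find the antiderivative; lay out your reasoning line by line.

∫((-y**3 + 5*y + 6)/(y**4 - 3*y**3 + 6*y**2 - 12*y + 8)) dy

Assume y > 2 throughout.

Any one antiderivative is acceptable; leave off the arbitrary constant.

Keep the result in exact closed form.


Step 1. Decompose ∫((-y**3 + 5*y + 6)/(y**4 - 3*y**3 + 6*y**2 - 12*y + 8)) dy by partial fractions, (-y**3 + 5*y + 6)/(y**4 - 3*y**3 + 6*y**2 - 12*y + 8) = -3/(y**2 + 4) - 2/(y - 1) + 1/(y - 2): now ∫(1/(y - 2)) dy + ∫(-2/(y - 1)) dy + ∫(-3/(y**2 + 4)) dy.
Step 2. Evaluate the standard form [assuming y > 2]: now log(y - 2) + ∫(-2/(y - 1)) dy + ∫(-3/(y**2 + 4)) dy.
Step 3. Evaluate the standard form [assuming y > 1]: now log(y - 2) - 2*log(y - 1) + ∫(-3/(y**2 + 4)) dy.
Step 4. Evaluate the standard form: now log(y - 2) - 2*log(y - 1) - 3*atan(y/2)/2.
Answer: log(y - 2) - 2*log(y - 1) - 3*atan(y/2)/2.
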